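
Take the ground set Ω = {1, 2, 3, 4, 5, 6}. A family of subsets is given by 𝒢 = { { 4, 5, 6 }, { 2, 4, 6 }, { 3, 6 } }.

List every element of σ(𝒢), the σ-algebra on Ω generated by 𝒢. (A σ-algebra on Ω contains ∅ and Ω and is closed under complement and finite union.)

Take S₀ = 𝒢 ∪ {∅, Ω} = { ∅, { 3, 6 }, { 2, 4, 6 }, { 4, 5, 6 }, Ω }.
Iteration 1: 6 new —
  { 1, 2, 3 }  = Ω∖{ 4, 5, 6 }
  { 1, 3, 5 }  = Ω∖{ 2, 4, 6 }
  { 1, 2, 4, 5 }  = Ω∖{ 3, 6 }
  { 2, 3, 4, 6 }  = { 2, 4, 6 } ∪ { 3, 6 }
  { 2, 4, 5, 6 }  = { 2, 4, 6 } ∪ { 4, 5, 6 }
  { 3, 4, 5, 6 }  = { 3, 6 } ∪ { 4, 5, 6 }
  (now 11)
Iteration 2 (11 new):
  { 1, 2 }  = Ω∖{ 3, 4, 5, 6 }
  { 1, 3 }  = Ω∖{ 2, 4, 5, 6 }
  { 1, 5 }  = Ω∖{ 2, 3, 4, 6 }
  { 1, 2, 3, 5 }  = { 1, 2, 3 } ∪ { 1, 3, 5 }
  { 1, 2, 3, 6 }  = { 1, 2, 3 } ∪ { 3, 6 }
  { 1, 3, 5, 6 }  = { 1, 3, 5 } ∪ { 3, 6 }
  { 1, 2, 3, 4, 5 }  = { 1, 2, 3 } ∪ { 1, 2, 4, 5 }
  { 1, 2, 3, 4, 6 }  = { 2, 4, 6 } ∪ { 1, 2, 3 }
  { 1, 2, 4, 5, 6 }  = { 2, 4, 6 } ∪ { 1, 2, 4, 5 }
  { 1, 3, 4, 5, 6 }  = { 3, 4, 5, 6 } ∪ { 1, 3, 5 }
  { 2, 3, 4, 5, 6 }  = { 2, 4, 6 } ∪ { 3, 4, 5, 6 }
  (now 22)
Iteration 3 adds 13:
  { 1 }  = Ω∖{ 2, 3, 4, 5, 6 }
  { 2 }  = Ω∖{ 1, 3, 4, 5, 6 }
  { 3 }  = Ω∖{ 1, 2, 4, 5, 6 }
  { 5 }  = Ω∖{ 1, 2, 3, 4, 6 }
  { 6 }  = Ω∖{ 1, 2, 3, 4, 5 }
  { 2, 4 }  = Ω∖{ 1, 3, 5, 6 }
  { 4, 5 }  = Ω∖{ 1, 2, 3, 6 }
  { 4, 6 }  = Ω∖{ 1, 2, 3, 5 }
  { 1, 2, 5 }  = { 1, 5 } ∪ { 1, 2 }
  { 1, 3, 6 }  = { 1, 3 } ∪ { 3, 6 }
  { 1, 2, 4, 6 }  = { 2, 4, 6 } ∪ { 1, 2 }
  { 1, 4, 5, 6 }  = { 1, 5 } ∪ { 4, 5, 6 }
  { 1, 2, 3, 5, 6 }  = { 1, 3, 5 } ∪ { 1, 2, 3, 6 }
  (now 35)
Iteration 4 (22 new):
  { 4 }  = Ω∖{ 1, 2, 3, 5, 6 }
  { 1, 6 }  = { 6 } ∪ { 1 }
  { 2, 3 }  = Ω∖{ 1, 4, 5, 6 }
  { 2, 5 }  = { 2 } ∪ { 5 }
  { 2, 6 }  = { 2 } ∪ { 6 }
  { 3, 5 }  = Ω∖{ 1, 2, 4, 6 }
  { 5, 6 }  = { 6 } ∪ { 5 }
  { 1, 2, 4 }  = { 1, 2 } ∪ { 2, 4 }
  { 1, 2, 6 }  = { 1, 2 } ∪ { 6 }
  { 1, 4, 5 }  = { 4, 5 } ∪ { 1, 5 }
  { 1, 4, 6 }  = { 4, 6 } ∪ { 1 }
  { 1, 5, 6 }  = { 6 } ∪ { 1, 5 }
  { 2, 3, 4 }  = { 3 } ∪ { 2, 4 }
  { 2, 3, 6 }  = { 2 } ∪ { 3, 6 }
  { 2, 4, 5 }  = Ω∖{ 1, 3, 6 }
  { 3, 4, 5 }  = { 4, 5 } ∪ { 3 }
  { 3, 4, 6 }  = Ω∖{ 1, 2, 5 }
  { 3, 5, 6 }  = { 5 } ∪ { 3, 6 }
  { 1, 2, 3, 4 }  = { 1, 2, 3 } ∪ { 2, 4 }
  { 1, 2, 5, 6 }  = { 6 } ∪ { 1, 2, 5 }
  { 1, 3, 4, 5 }  = { 1, 3, 5 } ∪ { 4, 5 }
  { 1, 3, 4, 6 }  = { 1, 3, 6 } ∪ { 4, 6 }
  (now 57)
Iteration 5: +7 →
  { 1, 4 }  = { 4 } ∪ { 1 }
  { 3, 4 }  = Ω∖{ 1, 2, 5, 6 }
  { 1, 3, 4 }  = { 1, 3 } ∪ { 4 }
  { 2, 3, 5 }  = Ω∖{ 1, 4, 6 }
  { 2, 5, 6 }  = { 2, 5 } ∪ { 5, 6 }
  { 2, 3, 4, 5 }  = Ω∖{ 1, 6 }
  { 2, 3, 5, 6 }  = { 2, 5 } ∪ { 2, 3, 6 }
  (now 64)
After Iteration 6 the family is unchanged; done.

Hence σ(𝒢) has 64 members: { ∅, { 1 }, { 2 }, { 3 }, { 4 }, { 5 }, { 6 }, { 1, 2 }, { 1, 3 }, { 1, 4 }, { 1, 5 }, { 1, 6 }, { 2, 3 }, { 2, 4 }, { 2, 5 }, { 2, 6 }, { 3, 4 }, { 3, 5 }, { 3, 6 }, { 4, 5 }, { 4, 6 }, { 5, 6 }, { 1, 2, 3 }, { 1, 2, 4 }, { 1, 2, 5 }, { 1, 2, 6 }, { 1, 3, 4 }, { 1, 3, 5 }, { 1, 3, 6 }, { 1, 4, 5 }, { 1, 4, 6 }, { 1, 5, 6 }, { 2, 3, 4 }, { 2, 3, 5 }, { 2, 3, 6 }, { 2, 4, 5 }, { 2, 4, 6 }, { 2, 5, 6 }, { 3, 4, 5 }, { 3, 4, 6 }, { 3, 5, 6 }, { 4, 5, 6 }, { 1, 2, 3, 4 }, { 1, 2, 3, 5 }, { 1, 2, 3, 6 }, { 1, 2, 4, 5 }, { 1, 2, 4, 6 }, { 1, 2, 5, 6 }, { 1, 3, 4, 5 }, { 1, 3, 4, 6 }, { 1, 3, 5, 6 }, { 1, 4, 5, 6 }, { 2, 3, 4, 5 }, { 2, 3, 4, 6 }, { 2, 3, 5, 6 }, { 2, 4, 5, 6 }, { 3, 4, 5, 6 }, { 1, 2, 3, 4, 5 }, { 1, 2, 3, 4, 6 }, { 1, 2, 3, 5, 6 }, { 1, 2, 4, 5, 6 }, { 1, 3, 4, 5, 6 }, { 2, 3, 4, 5, 6 }, Ω }.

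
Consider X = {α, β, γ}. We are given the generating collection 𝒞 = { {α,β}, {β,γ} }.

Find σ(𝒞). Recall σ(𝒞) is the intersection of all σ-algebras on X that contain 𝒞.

Initial family (4 sets): { {}, {α,β}, {β,γ}, X }.
Iteration 1: +2 →
  {α}  = X∖{β,γ}
  {γ}  = X∖{α,β}
  (now 6)
Iteration 2. New:
  {α,γ}  = {γ} ∪ {α}
  (now 7)
Iteration 3: +1 →
  {β}  = X∖{α,γ}
  (now 8)
Iteration 4: no new sets; the family is a σ-algebra.

|σ(𝒞)| = 8.  σ(𝒞) = { {}, {α}, {β}, {γ}, {α,β}, {α,γ}, {β,γ}, X }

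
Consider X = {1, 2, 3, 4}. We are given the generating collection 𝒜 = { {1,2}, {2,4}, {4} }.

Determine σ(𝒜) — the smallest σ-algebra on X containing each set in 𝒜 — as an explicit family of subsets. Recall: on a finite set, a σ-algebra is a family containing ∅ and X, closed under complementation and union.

Start: 𝒜 ∪ {∅, X} = { {}, {4}, {1,2}, {2,4}, X }.
Pass 1: +4 →
  {1,3}  = ᶜ of {2,4}
  {3,4}  = ᶜ of {1,2}
  {1,2,3}  = ᶜ of {4}
  {1,2,4}  = {1,2} ∪ {4}
  — 9 sets.
Pass 2: +3 →
  {3}  = ᶜ of {1,2,4}
  {1,3,4}  = {3,4} ∪ {1,3}
  {2,3,4}  = {3,4} ∪ {2,4}
  — 12 sets.
Pass 3 adds 2:
  {1}  = ᶜ of {2,3,4}
  {2}  = ᶜ of {1,3,4}
  — 14 sets.
Pass 4. New:
  {1,4}  = {4} ∪ {1}
  {2,3}  = {3} ∪ {2}
  — 16 sets.
Pass 5 adds nothing — fixpoint reached.

σ(𝒜) = { {}, {1}, {2}, {3}, {4}, {1,2}, {1,3}, {1,4}, {2,3}, {2,4}, {3,4}, {1,2,3}, {1,2,4}, {1,3,4}, {2,3,4}, X }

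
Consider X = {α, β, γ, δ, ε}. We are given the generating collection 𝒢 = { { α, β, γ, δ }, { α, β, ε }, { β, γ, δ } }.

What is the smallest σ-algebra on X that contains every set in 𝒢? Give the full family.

Take S₀ = 𝒢 ∪ {∅, X} = { ∅, { α, β, ε }, { β, γ, δ }, { α, β, γ, δ }, X }.
Step 1. New:
  { ε }  = ᶜ of { α, β, γ, δ }
  { α, ε }  = ᶜ of { β, γ, δ }
  { γ, δ }  = ᶜ of { α, β, ε }
  [8 total]
Step 2 adds 3:
  { γ, δ, ε }  = { γ, δ } ∪ { ε }
  { α, γ, δ, ε }  = { γ, δ } ∪ { α, ε }
  { β, γ, δ, ε }  = { β, γ, δ } ∪ { ε }
  [11 total]
Step 3. New:
  { α }  = ᶜ of { β, γ, δ, ε }
  { β }  = ᶜ of { α, γ, δ, ε }
  { α, β }  = ᶜ of { γ, δ, ε }
  [14 total]
Step 4: +2 →
  { β, ε }  = { β } ∪ { ε }
  { α, γ, δ }  = { γ, δ } ∪ { α }
  [16 total]
Step 5: stable.

σ(𝒢) = { ∅, { α }, { β }, { ε }, { α, β }, { α, ε }, { β, ε }, { γ, δ }, { α, β, ε }, { α, γ, δ }, { β, γ, δ }, { γ, δ, ε }, { α, β, γ, δ }, { α, γ, δ, ε }, { β, γ, δ, ε }, X }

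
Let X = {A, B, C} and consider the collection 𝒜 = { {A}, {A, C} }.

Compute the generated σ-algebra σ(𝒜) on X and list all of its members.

Seed the family with 𝒜 together with ∅ and X: { {}, {A}, {A, C}, X }.
Iteration 1: 2 new —
  {B}  = X∖{A, C}
  {B, C}  = X∖{A}
  [6 total]
Iteration 2: +1 →
  {A, B}  = {B} ∪ {A}
  [7 total]
Iteration 3: +1 →
  {C}  = X∖{A, B}
  [8 total]
Iteration 4: stable.

|σ(𝒜)| = 8.  σ(𝒜) = { {}, {A}, {B}, {C}, {A, B}, {A, C}, {B, C}, X }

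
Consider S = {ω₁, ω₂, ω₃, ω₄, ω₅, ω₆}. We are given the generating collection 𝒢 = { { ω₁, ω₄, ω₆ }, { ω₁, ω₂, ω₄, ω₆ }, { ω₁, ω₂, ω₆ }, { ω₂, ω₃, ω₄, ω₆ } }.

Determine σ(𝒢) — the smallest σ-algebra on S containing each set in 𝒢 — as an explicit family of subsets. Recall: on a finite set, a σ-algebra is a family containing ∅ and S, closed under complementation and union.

Begin from { {}, { ω₁, ω₂, ω₆ }, { ω₁, ω₄, ω₆ }, { ω₁, ω₂, ω₄, ω₆ }, { ω₂, ω₃, ω₄, ω₆ }, S } (that is, 𝒢 plus ∅ and S).
Step 1. New:
  { ω₁, ω₅ }  = S∖{ ω₂, ω₃, ω₄, ω₆ }
  { ω₃, ω₅ }  = S∖{ ω₁, ω₂, ω₄, ω₆ }
  { ω₂, ω₃, ω₅ }  = S∖{ ω₁, ω₄, ω₆ }
  { ω₃, ω₄, ω₅ }  = S∖{ ω₁, ω₂, ω₆ }
  { ω₁, ω₂, ω₃, ω₄, ω₆ }  = { ω₁, ω₂, ω₄, ω₆ } ∪ { ω₂, ω₃, ω₄, ω₆ }
  [11 total]
Step 2 (11 new):
  { ω₅ }  = S∖{ ω₁, ω₂, ω₃, ω₄, ω₆ }
  { ω₁, ω₃, ω₅ }  = { ω₁, ω₅ } ∪ { ω₃, ω₅ }
  { ω₁, ω₂, ω₃, ω₅ }  = { ω₂, ω₃, ω₅ } ∪ { ω₁, ω₅ }
  { ω₁, ω₂, ω₅, ω₆ }  = { ω₁, ω₅ } ∪ { ω₁, ω₂, ω₆ }
  { ω₁, ω₃, ω₄, ω₅ }  = { ω₃, ω₄, ω₅ } ∪ { ω₁, ω₅ }
  { ω₁, ω₄, ω₅, ω₆ }  = { ω₁, ω₄, ω₆ } ∪ { ω₁, ω₅ }
  { ω₂, ω₃, ω₄, ω₅ }  = { ω₃, ω₄, ω₅ } ∪ { ω₂, ω₃, ω₅ }
  { ω₁, ω₂, ω₃, ω₅, ω₆ }  = { ω₂, ω₃, ω₅ } ∪ { ω₁, ω₂, ω₆ }
  { ω₁, ω₂, ω₄, ω₅, ω₆ }  = { ω₁, ω₂, ω₄, ω₆ } ∪ { ω₁, ω₅ }
  { ω₁, ω₃, ω₄, ω₅, ω₆ }  = { ω₃, ω₄, ω₅ } ∪ { ω₁, ω₄, ω₆ }
  { ω₂, ω₃, ω₄, ω₅, ω₆ }  = { ω₃, ω₄, ω₅ } ∪ { ω₂, ω₃, ω₄, ω₆ }
  [22 total]
Step 3 (11 new):
  { ω₁ }  = S∖{ ω₂, ω₃, ω₄, ω₅, ω₆ }
  { ω₂ }  = S∖{ ω₁, ω₃, ω₄, ω₅, ω₆ }
  { ω₃ }  = S∖{ ω₁, ω₂, ω₄, ω₅, ω₆ }
  { ω₄ }  = S∖{ ω₁, ω₂, ω₃, ω₅, ω₆ }
  { ω₁, ω₆ }  = S∖{ ω₂, ω₃, ω₄, ω₅ }
  { ω₂, ω₃ }  = S∖{ ω₁, ω₄, ω₅, ω₆ }
  { ω₂, ω₆ }  = S∖{ ω₁, ω₃, ω₄, ω₅ }
  { ω₃, ω₄ }  = S∖{ ω₁, ω₂, ω₅, ω₆ }
  { ω₄, ω₆ }  = S∖{ ω₁, ω₂, ω₃, ω₅ }
  { ω₂, ω₄, ω₆ }  = S∖{ ω₁, ω₃, ω₅ }
  { ω₁, ω₂, ω₃, ω₄, ω₅ }  = { ω₃, ω₄, ω₅ } ∪ { ω₁, ω₂, ω₃, ω₅ }
  [33 total]
Step 4 (24 new):
  { ω₆ }  = S∖{ ω₁, ω₂, ω₃, ω₄, ω₅ }
  { ω₁, ω₂ }  = { ω₁ } ∪ { ω₂ }
  { ω₁, ω₃ }  = { ω₁ } ∪ { ω₃ }
  { ω₁, ω₄ }  = { ω₁ } ∪ { ω₄ }
  { ω₂, ω₄ }  = { ω₂ } ∪ { ω₄ }
  { ω₂, ω₅ }  = { ω₂ } ∪ { ω₅ }
  { ω₄, ω₅ }  = { ω₅ } ∪ { ω₄ }
  { ω₁, ω₂, ω₃ }  = { ω₁ } ∪ { ω₂, ω₃ }
  { ω₁, ω₂, ω₅ }  = { ω₂ } ∪ { ω₁, ω₅ }
  { ω₁, ω₃, ω₄ }  = { ω₃, ω₄ } ∪ { ω₁ }
  { ω₁, ω₃, ω₆ }  = { ω₁, ω₆ } ∪ { ω₃ }
  { ω₁, ω₄, ω₅ }  = { ω₁, ω₅ } ∪ { ω₄ }
  { ω₁, ω₅, ω₆ }  = { ω₁, ω₆ } ∪ { ω₅ }
  { ω₂, ω₃, ω₄ }  = { ω₃, ω₄ } ∪ { ω₂ }
  { ω₂, ω₃, ω₆ }  = { ω₂, ω₆ } ∪ { ω₃ }
  { ω₂, ω₅, ω₆ }  = { ω₂, ω₆ } ∪ { ω₅ }
  { ω₃, ω₄, ω₆ }  = { ω₃, ω₄ } ∪ { ω₄, ω₆ }
  { ω₄, ω₅, ω₆ }  = { ω₅ } ∪ { ω₄, ω₆ }
  { ω₁, ω₂, ω₃, ω₆ }  = { ω₁, ω₆ } ∪ { ω₂, ω₃ }
  { ω₁, ω₃, ω₄, ω₆ }  = { ω₃, ω₄ } ∪ { ω₁, ω₆ }
  { ω₁, ω₃, ω₅, ω₆ }  = { ω₁, ω₆ } ∪ { ω₁, ω₃, ω₅ }
  { ω₂, ω₃, ω₅, ω₆ }  = { ω₂, ω₆ } ∪ { ω₂, ω₃, ω₅ }
  { ω₂, ω₄, ω₅, ω₆ }  = { ω₂, ω₄, ω₆ } ∪ { ω₅ }
  { ω₃, ω₄, ω₅, ω₆ }  = { ω₃, ω₄, ω₅ } ∪ { ω₄, ω₆ }
  [57 total]
Step 5: 7 new —
  { ω₃, ω₆ }  = { ω₆ } ∪ { ω₃ }
  { ω₅, ω₆ }  = { ω₆ } ∪ { ω₅ }
  { ω₁, ω₂, ω₄ }  = { ω₂ } ∪ { ω₁, ω₄ }
  { ω₂, ω₄, ω₅ }  = S∖{ ω₁, ω₃, ω₆ }
  { ω₃, ω₅, ω₆ }  = { ω₃, ω₅ } ∪ { ω₆ }
  { ω₁, ω₂, ω₃, ω₄ }  = { ω₃, ω₄ } ∪ { ω₁, ω₂, ω₃ }
  { ω₁, ω₂, ω₄, ω₅ }  = { ω₂, ω₅ } ∪ { ω₁, ω₄ }
  [64 total]
Step 6: closed — nothing new.

Hence σ(𝒢) has 64 members: { {}, { ω₁ }, { ω₂ }, { ω₃ }, { ω₄ }, { ω₅ }, { ω₆ }, { ω₁, ω₂ }, { ω₁, ω₃ }, { ω₁, ω₄ }, { ω₁, ω₅ }, { ω₁, ω₆ }, { ω₂, ω₃ }, { ω₂, ω₄ }, { ω₂, ω₅ }, { ω₂, ω₆ }, { ω₃, ω₄ }, { ω₃, ω₅ }, { ω₃, ω₆ }, { ω₄, ω₅ }, { ω₄, ω₆ }, { ω₅, ω₆ }, { ω₁, ω₂, ω₃ }, { ω₁, ω₂, ω₄ }, { ω₁, ω₂, ω₅ }, { ω₁, ω₂, ω₆ }, { ω₁, ω₃, ω₄ }, { ω₁, ω₃, ω₅ }, { ω₁, ω₃, ω₆ }, { ω₁, ω₄, ω₅ }, { ω₁, ω₄, ω₆ }, { ω₁, ω₅, ω₆ }, { ω₂, ω₃, ω₄ }, { ω₂, ω₃, ω₅ }, { ω₂, ω₃, ω₆ }, { ω₂, ω₄, ω₅ }, { ω₂, ω₄, ω₆ }, { ω₂, ω₅, ω₆ }, { ω₃, ω₄, ω₅ }, { ω₃, ω₄, ω₆ }, { ω₃, ω₅, ω₆ }, { ω₄, ω₅, ω₆ }, { ω₁, ω₂, ω₃, ω₄ }, { ω₁, ω₂, ω₃, ω₅ }, { ω₁, ω₂, ω₃, ω₆ }, { ω₁, ω₂, ω₄, ω₅ }, { ω₁, ω₂, ω₄, ω₆ }, { ω₁, ω₂, ω₅, ω₆ }, { ω₁, ω₃, ω₄, ω₅ }, { ω₁, ω₃, ω₄, ω₆ }, { ω₁, ω₃, ω₅, ω₆ }, { ω₁, ω₄, ω₅, ω₆ }, { ω₂, ω₃, ω₄, ω₅ }, { ω₂, ω₃, ω₄, ω₆ }, { ω₂, ω₃, ω₅, ω₆ }, { ω₂, ω₄, ω₅, ω₆ }, { ω₃, ω₄, ω₅, ω₆ }, { ω₁, ω₂, ω₃, ω₄, ω₅ }, { ω₁, ω₂, ω₃, ω₄, ω₆ }, { ω₁, ω₂, ω₃, ω₅, ω₆ }, { ω₁, ω₂, ω₄, ω₅, ω₆ }, { ω₁, ω₃, ω₄, ω₅, ω₆ }, { ω₂, ω₃, ω₄, ω₅, ω₆ }, S }.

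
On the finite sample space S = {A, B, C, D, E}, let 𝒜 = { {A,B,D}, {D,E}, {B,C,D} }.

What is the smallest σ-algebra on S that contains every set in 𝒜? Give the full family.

Initial family (5 sets): { {}, {D,E}, {A,B,D}, {B,C,D}, S }.
Pass 1. New:
  {A,E}  = S∖{B,C,D}
  {C,E}  = S∖{A,B,D}
  {A,B,C}  = S∖{D,E}
  {A,B,C,D}  = {B,C,D} ∪ {A,B,D}
  {A,B,D,E}  = {D,E} ∪ {A,B,D}
  {B,C,D,E}  = {D,E} ∪ {B,C,D}
Pass 2: 7 new —
  {A}  = S∖{B,C,D,E}
  {C}  = S∖{A,B,D,E}
  {E}  = S∖{A,B,C,D}
  {A,C,E}  = {A,E} ∪ {C,E}
  {A,D,E}  = {D,E} ∪ {A,E}
  {C,D,E}  = {D,E} ∪ {C,E}
  {A,B,C,E}  = {A,B,C} ∪ {A,E}
Pass 3 adds 6:
  {D}  = S∖{A,B,C,E}
  {A,B}  = S∖{C,D,E}
  {A,C}  = {C} ∪ {A}
  {B,C}  = S∖{A,D,E}
  {B,D}  = S∖{A,C,E}
  {A,C,D,E}  = {D,E} ∪ {A,C,E}
Pass 4. New:
  {B}  = S∖{A,C,D,E}
  {A,D}  = {D} ∪ {A}
  {C,D}  = {C} ∪ {D}
  {A,B,E}  = {A,B} ∪ {E}
  {A,C,D}  = {A,C} ∪ {D}
  {B,C,E}  = {E} ∪ {B,C}
  {B,D,E}  = S∖{A,C}
Pass 5 (1 new):
  {B,E}  = S∖{A,C,D}
Pass 6: no new sets; the family is a σ-algebra.

σ(𝒜) = { {}, {A}, {B}, {C}, {D}, {E}, {A,B}, {A,C}, {A,D}, {A,E}, {B,C}, {B,D}, {B,E}, {C,D}, {C,E}, {D,E}, {A,B,C}, {A,B,D}, {A,B,E}, {A,C,D}, {A,C,E}, {A,D,E}, {B,C,D}, {B,C,E}, {B,D,E}, {C,D,E}, {A,B,C,D}, {A,B,C,E}, {A,B,D,E}, {A,C,D,E}, {B,C,D,E}, S }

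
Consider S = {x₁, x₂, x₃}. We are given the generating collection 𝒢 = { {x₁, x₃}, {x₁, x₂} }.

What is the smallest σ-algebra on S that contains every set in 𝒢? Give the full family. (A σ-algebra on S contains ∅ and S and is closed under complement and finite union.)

σ(𝒢) (8 sets): { {}, {x₁}, {x₂}, {x₃}, {x₁, x₂}, {x₁, x₃}, {x₂, x₃}, S }

Working:
Take S₀ = 𝒢 ∪ {∅, S} = { {}, {x₁, x₂}, {x₁, x₃}, S }.
Iteration 1. New:
  {x₂}  = ᶜ of {x₁, x₃}
  {x₃}  = ᶜ of {x₁, x₂}
  (now 6)
Iteration 2 adds 1:
  {x₂, x₃}  = {x₃} ∪ {x₂}
  (now 7)
Iteration 3. New:
  {x₁}  = ᶜ of {x₂, x₃}
  (now 8)
Iteration 4: closed — nothing new.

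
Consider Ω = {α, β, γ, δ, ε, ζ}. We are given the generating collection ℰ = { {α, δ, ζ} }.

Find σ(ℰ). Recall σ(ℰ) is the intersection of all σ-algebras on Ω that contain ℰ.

Initial family (3 sets): { ∅, {α, δ, ζ}, Ω }.
Iteration 1: 1 new —
  {β, γ, ε}  = complement {α, δ, ζ}
  — 4 sets.
Iteration 2: already closed under ᶜ and ∪.

σ(ℰ) = { ∅, {α, δ, ζ}, {β, γ, ε}, Ω }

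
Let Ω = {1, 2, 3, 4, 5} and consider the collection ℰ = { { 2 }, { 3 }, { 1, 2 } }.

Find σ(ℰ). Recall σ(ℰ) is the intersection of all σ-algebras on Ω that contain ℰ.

σ(ℰ) = { {}, { 1 }, { 2 }, { 3 }, { 1, 2 }, { 1, 3 }, { 2, 3 }, { 4, 5 }, { 1, 2, 3 }, { 1, 4, 5 }, { 2, 4, 5 }, { 3, 4, 5 }, { 1, 2, 4, 5 }, { 1, 3, 4, 5 }, { 2, 3, 4, 5 }, Ω }

Working:
Initial family (5 sets): { {}, { 2 }, { 3 }, { 1, 2 }, Ω }.
Iteration 1 adds 5:
  { 2, 3 }  = { 3 } ∪ { 2 }
  { 1, 2, 3 }  = { 3 } ∪ { 1, 2 }
  { 3, 4, 5 }  = Ω∖{ 1, 2 }
  { 1, 2, 4, 5 }  = Ω∖{ 3 }
  { 1, 3, 4, 5 }  = Ω∖{ 2 }
  — 10 sets.
Iteration 2: +3 →
  { 4, 5 }  = Ω∖{ 1, 2, 3 }
  { 1, 4, 5 }  = Ω∖{ 2, 3 }
  { 2, 3, 4, 5 }  = { 3, 4, 5 } ∪ { 2 }
  — 13 sets.
Iteration 3: 2 new —
  { 1 }  = Ω∖{ 2, 3, 4, 5 }
  { 2, 4, 5 }  = { 4, 5 } ∪ { 2 }
  — 15 sets.
Iteration 4 (1 new):
  { 1, 3 }  = Ω∖{ 2, 4, 5 }
  — 16 sets.
Iteration 5: stable.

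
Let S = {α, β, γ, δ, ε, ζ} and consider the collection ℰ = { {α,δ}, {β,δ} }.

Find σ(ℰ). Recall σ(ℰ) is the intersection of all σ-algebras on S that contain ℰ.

Start: ℰ ∪ {∅, S} = { {}, {α,δ}, {β,δ}, S }.
Step 1 (3 new):
  {α,β,δ}  = {β,δ} ∪ {α,δ}
  {α,γ,ε,ζ}  = S∖{β,δ}
  {β,γ,ε,ζ}  = S∖{α,δ}
  — 7 sets.
Step 2 (4 new):
  {γ,ε,ζ}  = S∖{α,β,δ}
  {α,β,γ,ε,ζ}  = {α,γ,ε,ζ} ∪ {β,γ,ε,ζ}
  {α,γ,δ,ε,ζ}  = {α,γ,ε,ζ} ∪ {α,δ}
  {β,γ,δ,ε,ζ}  = {β,δ} ∪ {β,γ,ε,ζ}
  — 11 sets.
Step 3: 3 new —
  {α}  = S∖{β,γ,δ,ε,ζ}
  {β}  = S∖{α,γ,δ,ε,ζ}
  {δ}  = S∖{α,β,γ,ε,ζ}
  — 14 sets.
Step 4 adds 2:
  {α,β}  = {α} ∪ {β}
  {γ,δ,ε,ζ}  = {γ,ε,ζ} ∪ {δ}
  — 16 sets.
Step 5: no new sets; the family is a σ-algebra.

Hence σ(ℰ) has 16 members: { {}, {α}, {β}, {δ}, {α,β}, {α,δ}, {β,δ}, {α,β,δ}, {γ,ε,ζ}, {α,γ,ε,ζ}, {β,γ,ε,ζ}, {γ,δ,ε,ζ}, {α,β,γ,ε,ζ}, {α,γ,δ,ε,ζ}, {β,γ,δ,ε,ζ}, S }.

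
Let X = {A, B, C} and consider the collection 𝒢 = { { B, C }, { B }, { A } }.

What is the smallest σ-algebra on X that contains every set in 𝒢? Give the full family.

Start: 𝒢 ∪ {∅, X} = { {  }, { A }, { B }, { B, C }, X }.
Iteration 1: +2 →
  { A, B }  = { B } ∪ { A }
  { A, C }  = X∖{ B }
  [7 total]
Iteration 2 (1 new):
  { C }  = X∖{ A, B }
  [8 total]
Iteration 3: no new sets; the family is a σ-algebra.

Therefore σ(𝒢) = { {  }, { A }, { B }, { C }, { A, B }, { A, C }, { B, C }, X } (|σ(𝒢)| = 8).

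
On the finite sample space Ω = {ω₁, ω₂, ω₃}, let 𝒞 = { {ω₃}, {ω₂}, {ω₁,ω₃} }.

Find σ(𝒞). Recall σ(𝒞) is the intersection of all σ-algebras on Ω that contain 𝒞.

σ(𝒞) (8 sets): { {}, {ω₁}, {ω₂}, {ω₃}, {ω₁,ω₂}, {ω₁,ω₃}, {ω₂,ω₃}, Ω }

Check:
Take S₀ = 𝒞 ∪ {∅, Ω} = { {}, {ω₂}, {ω₃}, {ω₁,ω₃}, Ω }.
Round 1 adds 2:
  {ω₁,ω₂}  = {ω₃}ᶜ
  {ω₂,ω₃}  = {ω₃} ∪ {ω₂}
Round 2. New:
  {ω₁}  = {ω₂,ω₃}ᶜ
Round 3: stable.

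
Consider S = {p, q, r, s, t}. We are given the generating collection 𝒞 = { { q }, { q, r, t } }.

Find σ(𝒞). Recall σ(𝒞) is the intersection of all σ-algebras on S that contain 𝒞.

Answer: σ(𝒞) = { {  }, { q }, { p, s }, { r, t }, { p, q, s }, { q, r, t }, { p, r, s, t }, S }

Working:
Seed the family with 𝒞 together with ∅ and S: { {  }, { q }, { q, r, t }, S }.
Round 1. New:
  { p, s }  = complement { q, r, t }
  { p, r, s, t }  = complement { q }
  [6 total]
Round 2: 1 new —
  { p, q, s }  = { p, s } ∪ { q }
  [7 total]
Round 3: 1 new —
  { r, t }  = complement { p, q, s }
  [8 total]
Round 4: no new sets; the family is a σ-algebra.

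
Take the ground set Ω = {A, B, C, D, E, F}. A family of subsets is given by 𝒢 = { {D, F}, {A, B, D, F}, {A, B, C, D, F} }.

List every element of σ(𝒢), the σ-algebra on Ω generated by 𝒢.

Take S₀ = 𝒢 ∪ {∅, Ω} = { ∅, {D, F}, {A, B, D, F}, {A, B, C, D, F}, Ω }.
Iteration 1: 3 new —
  {E}  = ᶜ of {A, B, C, D, F}
  {C, E}  = ᶜ of {A, B, D, F}
  {A, B, C, E}  = ᶜ of {D, F}
  (now 8)
Iteration 2: +3 →
  {D, E, F}  = {D, F} ∪ {E}
  {C, D, E, F}  = {C, E} ∪ {D, F}
  {A, B, D, E, F}  = {A, B, D, F} ∪ {E}
  (now 11)
Iteration 3: 3 new —
  {C}  = ᶜ of {A, B, D, E, F}
  {A, B}  = ᶜ of {C, D, E, F}
  {A, B, C}  = ᶜ of {D, E, F}
  (now 14)
Iteration 4. New:
  {A, B, E}  = {A, B} ∪ {E}
  {C, D, F}  = {C} ∪ {D, F}
  (now 16)
Iteration 5: already closed under ᶜ and ∪.

σ(𝒢) = { ∅, {C}, {E}, {A, B}, {C, E}, {D, F}, {A, B, C}, {A, B, E}, {C, D, F}, {D, E, F}, {A, B, C, E}, {A, B, D, F}, {C, D, E, F}, {A, B, C, D, F}, {A, B, D, E, F}, Ω }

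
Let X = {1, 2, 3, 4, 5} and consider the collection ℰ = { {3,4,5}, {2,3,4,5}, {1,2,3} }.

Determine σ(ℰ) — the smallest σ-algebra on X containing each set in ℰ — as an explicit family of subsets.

Begin from { {}, {1,2,3}, {3,4,5}, {2,3,4,5}, X } (that is, ℰ plus ∅ and X).
Step 1. New:
  {1}  = ᶜ of {2,3,4,5}
  {1,2}  = ᶜ of {3,4,5}
  {4,5}  = ᶜ of {1,2,3}
Step 2 adds 3:
  {1,4,5}  = {4,5} ∪ {1}
  {1,2,4,5}  = {4,5} ∪ {1,2}
  {1,3,4,5}  = {3,4,5} ∪ {1}
Step 3. New:
  {2}  = ᶜ of {1,3,4,5}
  {3}  = ᶜ of {1,2,4,5}
  {2,3}  = ᶜ of {1,4,5}
Step 4. New:
  {1,3}  = {3} ∪ {1}
  {2,4,5}  = {4,5} ∪ {2}
Step 5: stable.

Therefore σ(ℰ) = { {}, {1}, {2}, {3}, {1,2}, {1,3}, {2,3}, {4,5}, {1,2,3}, {1,4,5}, {2,4,5}, {3,4,5}, {1,2,4,5}, {1,3,4,5}, {2,3,4,5}, X } (|σ(ℰ)| = 16).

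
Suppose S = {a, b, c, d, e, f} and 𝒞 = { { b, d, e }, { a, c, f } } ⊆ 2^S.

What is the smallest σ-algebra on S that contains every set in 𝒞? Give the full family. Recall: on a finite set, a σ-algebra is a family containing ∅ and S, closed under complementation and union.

σ(𝒞) (4 sets): { {}, { a, c, f }, { b, d, e }, S }

Trace:
Initial family (4 sets): { {}, { a, c, f }, { b, d, e }, S }.
Pass 1: already closed under ᶜ and ∪.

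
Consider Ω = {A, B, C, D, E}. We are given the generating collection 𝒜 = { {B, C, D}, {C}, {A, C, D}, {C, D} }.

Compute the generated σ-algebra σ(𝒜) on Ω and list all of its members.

Take S₀ = 𝒜 ∪ {∅, Ω} = { ∅, {C}, {C, D}, {A, C, D}, {B, C, D}, Ω }.
Step 1: +5 →
  {A, E}  = complement {B, C, D}
  {B, E}  = complement {A, C, D}
  {A, B, E}  = complement {C, D}
  {A, B, C, D}  = {A, C, D} ∪ {B, C, D}
  {A, B, D, E}  = complement {C}
  [11 total]
Step 2 (6 new):
  {E}  = complement {A, B, C, D}
  {A, C, E}  = {C} ∪ {A, E}
  {B, C, E}  = {B, E} ∪ {C}
  {A, B, C, E}  = {C} ∪ {A, B, E}
  {A, C, D, E}  = {C, D} ∪ {A, E}
  {B, C, D, E}  = {B, E} ∪ {C, D}
  [17 total]
Step 3: +7 →
  {A}  = complement {B, C, D, E}
  {B}  = complement {A, C, D, E}
  {D}  = complement {A, B, C, E}
  {A, D}  = complement {B, C, E}
  {B, D}  = complement {A, C, E}
  {C, E}  = {C} ∪ {E}
  {C, D, E}  = {C, D} ∪ {E}
  [24 total]
Step 4: +7 →
  {A, B}  = complement {C, D, E}
  {A, C}  = {C} ∪ {A}
  {B, C}  = {B} ∪ {C}
  {D, E}  = {E} ∪ {D}
  {A, B, D}  = complement {C, E}
  {A, D, E}  = {E} ∪ {A, D}
  {B, D, E}  = {B, E} ∪ {D}
  [31 total]
Step 5. New:
  {A, B, C}  = complement {D, E}
  [32 total]
Step 6: stable.

Therefore σ(𝒜) = { ∅, {A}, {B}, {C}, {D}, {E}, {A, B}, {A, C}, {A, D}, {A, E}, {B, C}, {B, D}, {B, E}, {C, D}, {C, E}, {D, E}, {A, B, C}, {A, B, D}, {A, B, E}, {A, C, D}, {A, C, E}, {A, D, E}, {B, C, D}, {B, C, E}, {B, D, E}, {C, D, E}, {A, B, C, D}, {A, B, C, E}, {A, B, D, E}, {A, C, D, E}, {B, C, D, E}, Ω } (|σ(𝒜)| = 32).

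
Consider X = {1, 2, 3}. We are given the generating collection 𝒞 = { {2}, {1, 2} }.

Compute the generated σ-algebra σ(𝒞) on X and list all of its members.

Take S₀ = 𝒞 ∪ {∅, X} = { {}, {2}, {1, 2}, X }.
Step 1 adds 2:
  {3}  = {1, 2}ᶜ
  {1, 3}  = {2}ᶜ
  (now 6)
Step 2. New:
  {2, 3}  = {3} ∪ {2}
  (now 7)
Step 3 (1 new):
  {1}  = {2, 3}ᶜ
  (now 8)
Step 4 adds nothing — fixpoint reached.

Therefore σ(𝒞) = { {}, {1}, {2}, {3}, {1, 2}, {1, 3}, {2, 3}, X } (|σ(𝒞)| = 8).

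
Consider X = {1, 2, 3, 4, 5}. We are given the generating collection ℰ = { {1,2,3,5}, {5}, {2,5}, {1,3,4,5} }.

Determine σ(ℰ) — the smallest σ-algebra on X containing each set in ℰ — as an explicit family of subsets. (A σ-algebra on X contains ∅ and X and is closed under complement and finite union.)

σ(ℰ) = { {}, {2}, {4}, {5}, {1,3}, {2,4}, {2,5}, {4,5}, {1,2,3}, {1,3,4}, {1,3,5}, {2,4,5}, {1,2,3,4}, {1,2,3,5}, {1,3,4,5}, X }

Check:
Begin from { {}, {5}, {2,5}, {1,2,3,5}, {1,3,4,5}, X } (that is, ℰ plus ∅ and X).
Round 1 adds 4:
  {2}  = X∖{1,3,4,5}
  {4}  = X∖{1,2,3,5}
  {1,3,4}  = X∖{2,5}
  {1,2,3,4}  = X∖{5}
  |family| = 10
Round 2. New:
  {2,4}  = {2} ∪ {4}
  {4,5}  = {5} ∪ {4}
  {2,4,5}  = {2,5} ∪ {4}
  |family| = 13
Round 3: 3 new —
  {1,3}  = X∖{2,4,5}
  {1,2,3}  = X∖{4,5}
  {1,3,5}  = X∖{2,4}
  |family| = 16
Round 4: already closed under ᶜ and ∪.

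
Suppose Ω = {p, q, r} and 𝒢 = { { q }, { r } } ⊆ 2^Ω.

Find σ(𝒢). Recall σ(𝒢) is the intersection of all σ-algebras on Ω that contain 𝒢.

Take S₀ = 𝒢 ∪ {∅, Ω} = { ∅, { q }, { r }, Ω }.
Pass 1 (3 new):
  { p, q }  = Ω∖{ r }
  { p, r }  = Ω∖{ q }
  { q, r }  = { r } ∪ { q }
  |family| = 7
Pass 2. New:
  { p }  = Ω∖{ q, r }
  |family| = 8
After Pass 3 the family is unchanged; done.

Hence σ(𝒢) has 8 members: { ∅, { p }, { q }, { r }, { p, q }, { p, r }, { q, r }, Ω }.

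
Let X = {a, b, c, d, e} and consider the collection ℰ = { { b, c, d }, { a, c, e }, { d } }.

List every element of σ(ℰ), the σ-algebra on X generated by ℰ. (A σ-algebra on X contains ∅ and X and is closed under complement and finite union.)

Initial family (5 sets): { ∅, { d }, { a, c, e }, { b, c, d }, X }.
Round 1: +4 →
  { a, e }  = X∖{ b, c, d }
  { b, d }  = X∖{ a, c, e }
  { a, b, c, e }  = X∖{ d }
  { a, c, d, e }  = { d } ∪ { a, c, e }
  (now 9)
Round 2: +3 →
  { b }  = X∖{ a, c, d, e }
  { a, d, e }  = { a, e } ∪ { d }
  { a, b, d, e }  = { a, e } ∪ { b, d }
  (now 12)
Round 3: 3 new —
  { c }  = X∖{ a, b, d, e }
  { b, c }  = X∖{ a, d, e }
  { a, b, e }  = { a, e } ∪ { b }
  (now 15)
Round 4: 1 new —
  { c, d }  = X∖{ a, b, e }
  (now 16)
Round 5: no new sets; the family is a σ-algebra.

σ(ℰ) = { ∅, { b }, { c }, { d }, { a, e }, { b, c }, { b, d }, { c, d }, { a, b, e }, { a, c, e }, { a, d, e }, { b, c, d }, { a, b, c, e }, { a, b, d, e }, { a, c, d, e }, X }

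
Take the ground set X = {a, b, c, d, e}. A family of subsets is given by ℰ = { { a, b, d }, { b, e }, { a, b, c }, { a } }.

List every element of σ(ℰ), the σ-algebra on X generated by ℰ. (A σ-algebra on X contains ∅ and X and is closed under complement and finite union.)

σ(ℰ) = { {  }, { a }, { b }, { c }, { d }, { e }, { a, b }, { a, c }, { a, d }, { a, e }, { b, c }, { b, d }, { b, e }, { c, d }, { c, e }, { d, e }, { a, b, c }, { a, b, d }, { a, b, e }, { a, c, d }, { a, c, e }, { a, d, e }, { b, c, d }, { b, c, e }, { b, d, e }, { c, d, e }, { a, b, c, d }, { a, b, c, e }, { a, b, d, e }, { a, c, d, e }, { b, c, d, e }, X }

Trace:
Take S₀ = ℰ ∪ {∅, X} = { {  }, { a }, { b, e }, { a, b, c }, { a, b, d }, X }.
Iteration 1 (8 new):
  { c, e }  = ᶜ of { a, b, d }
  { d, e }  = ᶜ of { a, b, c }
  { a, b, e }  = { b, e } ∪ { a }
  { a, c, d }  = ᶜ of { b, e }
  { a, b, c, d }  = { a, b, c } ∪ { a, b, d }
  { a, b, c, e }  = { b, e } ∪ { a, b, c }
  { a, b, d, e }  = { b, e } ∪ { a, b, d }
  { b, c, d, e }  = ᶜ of { a }
  — 14 sets.
Iteration 2 (10 new):
  { c }  = ᶜ of { a, b, d, e }
  { d }  = ᶜ of { a, b, c, e }
  { e }  = ᶜ of { a, b, c, d }
  { c, d }  = ᶜ of { a, b, e }
  { a, c, e }  = { c, e } ∪ { a }
  { a, d, e }  = { d, e } ∪ { a }
  { b, c, e }  = { b, e } ∪ { c, e }
  { b, d, e }  = { b, e } ∪ { d, e }
  { c, d, e }  = { d, e } ∪ { c, e }
  { a, c, d, e }  = { d, e } ∪ { a, c, d }
  — 24 sets.
Iteration 3: +7 →
  { b }  = ᶜ of { a, c, d, e }
  { a, b }  = ᶜ of { c, d, e }
  { a, c }  = ᶜ of { b, d, e }
  { a, d }  = ᶜ of { b, c, e }
  { a, e }  = { e } ∪ { a }
  { b, c }  = ᶜ of { a, d, e }
  { b, d }  = ᶜ of { a, c, e }
  — 31 sets.
Iteration 4 (1 new):
  { b, c, d }  = ᶜ of { a, e }
  — 32 sets.
Iteration 5: already closed under ᶜ and ∪.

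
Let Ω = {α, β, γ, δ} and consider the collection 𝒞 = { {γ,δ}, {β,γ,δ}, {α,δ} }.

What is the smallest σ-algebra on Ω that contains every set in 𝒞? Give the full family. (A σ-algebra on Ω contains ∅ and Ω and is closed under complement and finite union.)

σ(𝒞) = { {}, {α}, {β}, {γ}, {δ}, {α,β}, {α,γ}, {α,δ}, {β,γ}, {β,δ}, {γ,δ}, {α,β,γ}, {α,β,δ}, {α,γ,δ}, {β,γ,δ}, Ω }

Trace:
Initial family (5 sets): { {}, {α,δ}, {γ,δ}, {β,γ,δ}, Ω }.
Round 1 adds 4:
  {α}  = complement {β,γ,δ}
  {α,β}  = complement {γ,δ}
  {β,γ}  = complement {α,δ}
  {α,γ,δ}  = {γ,δ} ∪ {α,δ}
  [9 total]
Round 2 (3 new):
  {β}  = complement {α,γ,δ}
  {α,β,γ}  = {α,β} ∪ {β,γ}
  {α,β,δ}  = {α,β} ∪ {α,δ}
  [12 total]
Round 3 (2 new):
  {γ}  = complement {α,β,δ}
  {δ}  = complement {α,β,γ}
  [14 total]
Round 4 (2 new):
  {α,γ}  = {γ} ∪ {α}
  {β,δ}  = {δ} ∪ {β}
  [16 total]
Round 5: already closed under ᶜ and ∪.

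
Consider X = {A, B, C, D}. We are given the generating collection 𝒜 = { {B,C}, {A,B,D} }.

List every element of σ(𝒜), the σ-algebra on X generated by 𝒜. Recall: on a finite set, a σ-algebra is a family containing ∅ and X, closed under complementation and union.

Initial family (4 sets): { ∅, {B,C}, {A,B,D}, X }.
Iteration 1. New:
  {C}  = X∖{A,B,D}
  {A,D}  = X∖{B,C}
  |family| = 6
Iteration 2: 1 new —
  {A,C,D}  = {C} ∪ {A,D}
  |family| = 7
Iteration 3. New:
  {B}  = X∖{A,C,D}
  |family| = 8
Iteration 4: stable.

σ(𝒜) = { ∅, {B}, {C}, {A,D}, {B,C}, {A,B,D}, {A,C,D}, X }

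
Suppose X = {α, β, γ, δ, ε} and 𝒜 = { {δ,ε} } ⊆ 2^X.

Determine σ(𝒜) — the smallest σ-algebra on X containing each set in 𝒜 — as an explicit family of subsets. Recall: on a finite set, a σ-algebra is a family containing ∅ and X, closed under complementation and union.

Seed the family with 𝒜 together with ∅ and X: { ∅, {δ,ε}, X }.
Round 1. New:
  {α,β,γ}  = {δ,ε}ᶜ
  |family| = 4
After Round 2 the family is unchanged; done.

σ(𝒜) = { ∅, {δ,ε}, {α,β,γ}, X }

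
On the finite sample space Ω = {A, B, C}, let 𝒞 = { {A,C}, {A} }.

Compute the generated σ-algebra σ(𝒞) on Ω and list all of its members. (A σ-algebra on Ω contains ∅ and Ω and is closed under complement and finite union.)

σ(𝒞) = { {}, {A}, {B}, {C}, {A,B}, {A,C}, {B,C}, Ω }

Derivation:
Start: 𝒞 ∪ {∅, Ω} = { {}, {A}, {A,C}, Ω }.
Pass 1 (2 new):
  {B}  = Ω∖{A,C}
  {B,C}  = Ω∖{A}
  [6 total]
Pass 2 (1 new):
  {A,B}  = {B} ∪ {A}
  [7 total]
Pass 3: +1 →
  {C}  = Ω∖{A,B}
  [8 total]
Pass 4: stable.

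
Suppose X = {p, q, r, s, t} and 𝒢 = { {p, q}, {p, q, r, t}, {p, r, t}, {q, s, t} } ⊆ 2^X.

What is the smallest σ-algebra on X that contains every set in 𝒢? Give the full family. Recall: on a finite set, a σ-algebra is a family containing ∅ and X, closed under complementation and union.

Start: 𝒢 ∪ {∅, X} = { {}, {p, q}, {p, r, t}, {q, s, t}, {p, q, r, t}, X }.
Pass 1: 5 new —
  {s}  = X∖{p, q, r, t}
  {p, r}  = X∖{q, s, t}
  {q, s}  = X∖{p, r, t}
  {r, s, t}  = X∖{p, q}
  {p, q, s, t}  = {p, q} ∪ {q, s, t}
  (now 11)
Pass 2: +7 →
  {r}  = X∖{p, q, s, t}
  {p, q, r}  = {p, q} ∪ {p, r}
  {p, q, s}  = {p, q} ∪ {s}
  {p, r, s}  = {p, r} ∪ {s}
  {p, q, r, s}  = {p, r} ∪ {q, s}
  {p, r, s, t}  = {r, s, t} ∪ {p, r, t}
  {q, r, s, t}  = {r, s, t} ∪ {q, s}
  (now 18)
Pass 3: +8 →
  {p}  = X∖{q, r, s, t}
  {q}  = X∖{p, r, s, t}
  {t}  = X∖{p, q, r, s}
  {q, t}  = X∖{p, r, s}
  {r, s}  = {r} ∪ {s}
  {r, t}  = X∖{p, q, s}
  {s, t}  = X∖{p, q, r}
  {q, r, s}  = {r} ∪ {q, s}
  (now 26)
Pass 4: 6 new —
  {p, s}  = {s} ∪ {p}
  {p, t}  = X∖{q, r, s}
  {q, r}  = {q} ∪ {r}
  {p, q, t}  = X∖{r, s}
  {p, s, t}  = {s, t} ∪ {p}
  {q, r, t}  = {q, t} ∪ {r}
  (now 32)
Pass 5: already closed under ᶜ and ∪.

Therefore σ(𝒢) = { {}, {p}, {q}, {r}, {s}, {t}, {p, q}, {p, r}, {p, s}, {p, t}, {q, r}, {q, s}, {q, t}, {r, s}, {r, t}, {s, t}, {p, q, r}, {p, q, s}, {p, q, t}, {p, r, s}, {p, r, t}, {p, s, t}, {q, r, s}, {q, r, t}, {q, s, t}, {r, s, t}, {p, q, r, s}, {p, q, r, t}, {p, q, s, t}, {p, r, s, t}, {q, r, s, t}, X } (|σ(𝒢)| = 32).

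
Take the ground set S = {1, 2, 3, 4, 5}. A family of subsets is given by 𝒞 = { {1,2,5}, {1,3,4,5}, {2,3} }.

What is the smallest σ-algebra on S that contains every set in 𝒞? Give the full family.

|σ(𝒞)| = 16.  σ(𝒞) = { {}, {2}, {3}, {4}, {1,5}, {2,3}, {2,4}, {3,4}, {1,2,5}, {1,3,5}, {1,4,5}, {2,3,4}, {1,2,3,5}, {1,2,4,5}, {1,3,4,5}, S }

Working:
Start: 𝒞 ∪ {∅, S} = { {}, {2,3}, {1,2,5}, {1,3,4,5}, S }.
Round 1. New:
  {2}  = S∖{1,3,4,5}
  {3,4}  = S∖{1,2,5}
  {1,4,5}  = S∖{2,3}
  {1,2,3,5}  = {1,2,5} ∪ {2,3}
  |family| = 9
Round 2 (3 new):
  {4}  = S∖{1,2,3,5}
  {2,3,4}  = {3,4} ∪ {2}
  {1,2,4,5}  = {1,4,5} ∪ {2}
  |family| = 12
Round 3. New:
  {3}  = S∖{1,2,4,5}
  {1,5}  = S∖{2,3,4}
  {2,4}  = {4} ∪ {2}
  |family| = 15
Round 4 adds 1:
  {1,3,5}  = S∖{2,4}
  |family| = 16
After Round 5 the family is unchanged; done.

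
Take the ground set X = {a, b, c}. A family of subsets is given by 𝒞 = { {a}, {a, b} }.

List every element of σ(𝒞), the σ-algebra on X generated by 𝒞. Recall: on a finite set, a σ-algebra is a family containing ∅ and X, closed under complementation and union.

σ(𝒞) (8 sets): { {}, {a}, {b}, {c}, {a, b}, {a, c}, {b, c}, X }

Derivation:
Seed the family with 𝒞 together with ∅ and X: { {}, {a}, {a, b}, X }.
Pass 1: +2 →
  {c}  = X∖{a, b}
  {b, c}  = X∖{a}
  |family| = 6
Pass 2 adds 1:
  {a, c}  = {c} ∪ {a}
  |family| = 7
Pass 3. New:
  {b}  = X∖{a, c}
  |family| = 8
Pass 4: closed — nothing new.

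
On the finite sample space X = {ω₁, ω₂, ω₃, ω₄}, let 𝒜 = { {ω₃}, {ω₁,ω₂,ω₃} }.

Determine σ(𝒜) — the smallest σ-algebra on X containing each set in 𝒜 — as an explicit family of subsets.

σ(𝒜) = { {}, {ω₃}, {ω₄}, {ω₁,ω₂}, {ω₃,ω₄}, {ω₁,ω₂,ω₃}, {ω₁,ω₂,ω₄}, X }

Derivation:
Take S₀ = 𝒜 ∪ {∅, X} = { {}, {ω₃}, {ω₁,ω₂,ω₃}, X }.
Round 1 (2 new):
  {ω₄}  = {ω₁,ω₂,ω₃}ᶜ
  {ω₁,ω₂,ω₄}  = {ω₃}ᶜ
  [6 total]
Round 2 adds 1:
  {ω₃,ω₄}  = {ω₃} ∪ {ω₄}
  [7 total]
Round 3 adds 1:
  {ω₁,ω₂}  = {ω₃,ω₄}ᶜ
  [8 total]
Round 4: no new sets; the family is a σ-algebra.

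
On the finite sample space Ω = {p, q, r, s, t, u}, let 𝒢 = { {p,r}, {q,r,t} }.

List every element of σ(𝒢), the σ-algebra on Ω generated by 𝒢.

σ(𝒢) = { ∅, {p}, {r}, {p,r}, {q,t}, {s,u}, {p,q,t}, {p,s,u}, {q,r,t}, {r,s,u}, {p,q,r,t}, {p,r,s,u}, {q,s,t,u}, {p,q,s,t,u}, {q,r,s,t,u}, Ω }

Derivation:
Take S₀ = 𝒢 ∪ {∅, Ω} = { ∅, {p,r}, {q,r,t}, Ω }.
Step 1: +3 →
  {p,s,u}  = complement {q,r,t}
  {p,q,r,t}  = {p,r} ∪ {q,r,t}
  {q,s,t,u}  = complement {p,r}
Step 2. New:
  {s,u}  = complement {p,q,r,t}
  {p,r,s,u}  = {p,r} ∪ {p,s,u}
  {p,q,s,t,u}  = {q,s,t,u} ∪ {p,s,u}
  {q,r,s,t,u}  = {q,s,t,u} ∪ {q,r,t}
Step 3 adds 3:
  {p}  = complement {q,r,s,t,u}
  {r}  = complement {p,q,s,t,u}
  {q,t}  = complement {p,r,s,u}
Step 4 (2 new):
  {p,q,t}  = {q,t} ∪ {p}
  {r,s,u}  = {r} ∪ {s,u}
Step 5 adds nothing — fixpoint reached.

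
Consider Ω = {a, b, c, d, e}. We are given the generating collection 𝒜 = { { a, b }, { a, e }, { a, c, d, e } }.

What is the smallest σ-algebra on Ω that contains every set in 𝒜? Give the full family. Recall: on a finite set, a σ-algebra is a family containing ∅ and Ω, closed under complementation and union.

Answer: σ(𝒜) = { {}, { a }, { b }, { e }, { a, b }, { a, e }, { b, e }, { c, d }, { a, b, e }, { a, c, d }, { b, c, d }, { c, d, e }, { a, b, c, d }, { a, c, d, e }, { b, c, d, e }, Ω }

Check:
Initial family (5 sets): { {}, { a, b }, { a, e }, { a, c, d, e }, Ω }.
Step 1: +4 →
  { b }  = { a, c, d, e }ᶜ
  { a, b, e }  = { a, b } ∪ { a, e }
  { b, c, d }  = { a, e }ᶜ
  { c, d, e }  = { a, b }ᶜ
  [9 total]
Step 2: 3 new —
  { c, d }  = { a, b, e }ᶜ
  { a, b, c, d }  = { b, c, d } ∪ { a, b }
  { b, c, d, e }  = { c, d, e } ∪ { b, c, d }
  [12 total]
Step 3: 2 new —
  { a }  = { b, c, d, e }ᶜ
  { e }  = { a, b, c, d }ᶜ
  [14 total]
Step 4: +2 →
  { b, e }  = { b } ∪ { e }
  { a, c, d }  = { c, d } ∪ { a }
  [16 total]
Step 5 adds nothing — fixpoint reached.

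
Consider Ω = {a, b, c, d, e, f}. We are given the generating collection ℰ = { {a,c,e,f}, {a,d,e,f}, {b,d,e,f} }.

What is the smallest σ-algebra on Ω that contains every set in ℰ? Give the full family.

Seed the family with ℰ together with ∅ and Ω: { {}, {a,c,e,f}, {a,d,e,f}, {b,d,e,f}, Ω }.
Iteration 1 (5 new):
  {a,c}  = ᶜ of {b,d,e,f}
  {b,c}  = ᶜ of {a,d,e,f}
  {b,d}  = ᶜ of {a,c,e,f}
  {a,b,d,e,f}  = {b,d,e,f} ∪ {a,d,e,f}
  {a,c,d,e,f}  = {a,c,e,f} ∪ {a,d,e,f}
  — 10 sets.
Iteration 2. New:
  {b}  = ᶜ of {a,c,d,e,f}
  {c}  = ᶜ of {a,b,d,e,f}
  {a,b,c}  = {b,c} ∪ {a,c}
  {b,c,d}  = {b,c} ∪ {b,d}
  {a,b,c,d}  = {a,c} ∪ {b,d}
  {a,b,c,e,f}  = {a,c,e,f} ∪ {b,c}
  {b,c,d,e,f}  = {b,d,e,f} ∪ {b,c}
  — 17 sets.
Iteration 3 adds 5:
  {a}  = ᶜ of {b,c,d,e,f}
  {d}  = ᶜ of {a,b,c,e,f}
  {e,f}  = ᶜ of {a,b,c,d}
  {a,e,f}  = ᶜ of {b,c,d}
  {d,e,f}  = ᶜ of {a,b,c}
  — 22 sets.
Iteration 4: 10 new —
  {a,b}  = {a} ∪ {b}
  {a,d}  = {a} ∪ {d}
  {c,d}  = {c} ∪ {d}
  {a,b,d}  = {a} ∪ {b,d}
  {a,c,d}  = {a,c} ∪ {d}
  {b,e,f}  = {e,f} ∪ {b}
  {c,e,f}  = {e,f} ∪ {c}
  {a,b,e,f}  = {b} ∪ {a,e,f}
  {b,c,e,f}  = {e,f} ∪ {b,c}
  {c,d,e,f}  = {c} ∪ {d,e,f}
  — 32 sets.
Iteration 5 adds nothing — fixpoint reached.

Therefore σ(ℰ) = { {}, {a}, {b}, {c}, {d}, {a,b}, {a,c}, {a,d}, {b,c}, {b,d}, {c,d}, {e,f}, {a,b,c}, {a,b,d}, {a,c,d}, {a,e,f}, {b,c,d}, {b,e,f}, {c,e,f}, {d,e,f}, {a,b,c,d}, {a,b,e,f}, {a,c,e,f}, {a,d,e,f}, {b,c,e,f}, {b,d,e,f}, {c,d,e,f}, {a,b,c,e,f}, {a,b,d,e,f}, {a,c,d,e,f}, {b,c,d,e,f}, Ω } (|σ(ℰ)| = 32).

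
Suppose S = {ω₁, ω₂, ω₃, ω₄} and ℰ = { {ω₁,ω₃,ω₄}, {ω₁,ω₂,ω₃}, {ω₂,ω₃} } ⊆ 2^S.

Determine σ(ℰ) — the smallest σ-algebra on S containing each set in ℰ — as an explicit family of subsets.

Initial family (5 sets): { {}, {ω₂,ω₃}, {ω₁,ω₂,ω₃}, {ω₁,ω₃,ω₄}, S }.
Iteration 1: +3 →
  {ω₂}  = complement {ω₁,ω₃,ω₄}
  {ω₄}  = complement {ω₁,ω₂,ω₃}
  {ω₁,ω₄}  = complement {ω₂,ω₃}
  (now 8)
Iteration 2 adds 3:
  {ω₂,ω₄}  = {ω₄} ∪ {ω₂}
  {ω₁,ω₂,ω₄}  = {ω₂} ∪ {ω₁,ω₄}
  {ω₂,ω₃,ω₄}  = {ω₄} ∪ {ω₂,ω₃}
  (now 11)
Iteration 3 adds 3:
  {ω₁}  = complement {ω₂,ω₃,ω₄}
  {ω₃}  = complement {ω₁,ω₂,ω₄}
  {ω₁,ω₃}  = complement {ω₂,ω₄}
  (now 14)
Iteration 4 adds 2:
  {ω₁,ω₂}  = {ω₂} ∪ {ω₁}
  {ω₃,ω₄}  = {ω₃} ∪ {ω₄}
  (now 16)
Iteration 5: already closed under ᶜ and ∪.

|σ(ℰ)| = 16.  σ(ℰ) = { {}, {ω₁}, {ω₂}, {ω₃}, {ω₄}, {ω₁,ω₂}, {ω₁,ω₃}, {ω₁,ω₄}, {ω₂,ω₃}, {ω₂,ω₄}, {ω₃,ω₄}, {ω₁,ω₂,ω₃}, {ω₁,ω₂,ω₄}, {ω₁,ω₃,ω₄}, {ω₂,ω₃,ω₄}, S }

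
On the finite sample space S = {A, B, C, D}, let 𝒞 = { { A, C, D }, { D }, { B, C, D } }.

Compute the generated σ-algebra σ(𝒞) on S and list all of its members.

|σ(𝒞)| = 16.  σ(𝒞) = { ∅, { A }, { B }, { C }, { D }, { A, B }, { A, C }, { A, D }, { B, C }, { B, D }, { C, D }, { A, B, C }, { A, B, D }, { A, C, D }, { B, C, D }, S }

Working:
Begin from { ∅, { D }, { A, C, D }, { B, C, D }, S } (that is, 𝒞 plus ∅ and S).
Iteration 1 (3 new):
  { A }  = complement { B, C, D }
  { B }  = complement { A, C, D }
  { A, B, C }  = complement { D }
  [8 total]
Iteration 2 (3 new):
  { A, B }  = { B } ∪ { A }
  { A, D }  = { D } ∪ { A }
  { B, D }  = { D } ∪ { B }
  [11 total]
Iteration 3 (4 new):
  { A, C }  = complement { B, D }
  { B, C }  = complement { A, D }
  { C, D }  = complement { A, B }
  { A, B, D }  = { A, D } ∪ { A, B }
  [15 total]
Iteration 4: 1 new —
  { C }  = complement { A, B, D }
  [16 total]
Iteration 5: already closed under ᶜ and ∪.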